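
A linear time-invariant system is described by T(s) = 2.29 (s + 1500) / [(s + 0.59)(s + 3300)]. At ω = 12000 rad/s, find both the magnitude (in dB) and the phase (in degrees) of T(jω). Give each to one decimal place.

|j12000 + 1500| = √(12000² + 1500²) = 1.209e+04
|j12000 + 0.59| = √(12000² + 0.59²) = 1.2e+04
|j12000 + 3300| = √(12000² + 3300²) = 1.245e+04
|T(j12000)| = 2.29 × 1.209e+04 / (1.2e+04 × 1.245e+04) = 0.00018543
20 log₁₀(0.00018543) = -74.64 dB
∠(j12000 + 1500) = arctan(12000/1500) = 82.87°
∠(j12000 + 0.59) = arctan(12000/0.59) = 90.00°
∠(j12000 + 3300) = arctan(12000/3300) = 74.62°
∠T(j12000) = 82.87° − (90.00° + 74.62°) = -81.75°

|T| = -74.6 dB, ∠T = -81.7°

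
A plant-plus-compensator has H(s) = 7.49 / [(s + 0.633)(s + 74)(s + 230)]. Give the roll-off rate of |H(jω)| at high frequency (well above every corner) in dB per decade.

-60 dB/decade

With 0 zeros and 3 poles, the high-frequency asymptotic slope is 20 × (0 − 3) = -60 dB/decade.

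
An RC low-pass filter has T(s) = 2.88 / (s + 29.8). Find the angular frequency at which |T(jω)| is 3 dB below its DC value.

29.8 rad/sec

For a single-pole low-pass, the −3 dB point is at the pole: ω = 29.8 rad/sec.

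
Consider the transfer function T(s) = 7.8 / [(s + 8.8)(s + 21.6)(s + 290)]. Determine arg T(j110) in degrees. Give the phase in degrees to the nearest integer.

∠(j110 + 8.8) = arctan(110/8.8) = 85.43°
∠(j110 + 21.6) = arctan(110/21.6) = 78.89°
∠(j110 + 290) = arctan(110/290) = 20.77°
∠T(j110) = − (85.43° + 78.89° + 20.77°) = -185.09°

-185°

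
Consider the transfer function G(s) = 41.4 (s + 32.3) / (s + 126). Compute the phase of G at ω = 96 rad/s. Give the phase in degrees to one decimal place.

∠(j96 + 32.3) = arctan(96/32.3) = 71.40°
∠(j96 + 126) = arctan(96/126) = 37.30°
∠G(j96) = 71.40° − 37.30° = 34.10°

34.1°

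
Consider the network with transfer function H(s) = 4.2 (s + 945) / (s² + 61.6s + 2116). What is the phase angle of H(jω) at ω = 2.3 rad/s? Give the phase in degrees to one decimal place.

∠(j2.3 + 945) = arctan(2.3/945) = 0.14°
∠[(j2.3)² + 61.6(j2.3) + 2116] = ∠[2110.7 + j141.68] = 3.84°
∠H(j2.3) = 0.14° − 3.84° = -3.70°

-3.7°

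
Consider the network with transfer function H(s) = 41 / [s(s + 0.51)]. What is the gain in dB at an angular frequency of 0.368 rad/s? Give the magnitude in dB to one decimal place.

45.0 dB

|j0.368 + 0.51| = √(0.368² + 0.51²) = 0.6289
|j0.368| = 0.368
|H(j0.368)| = 41 / (0.6289 × 0.368) = 177.15
20 log₁₀(177.15) = 44.97 dB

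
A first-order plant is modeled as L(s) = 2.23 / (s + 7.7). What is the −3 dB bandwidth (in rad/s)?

For a single-pole low-pass, the −3 dB point is at the pole: ω = 7.7 rad/s.

7.7 rad/s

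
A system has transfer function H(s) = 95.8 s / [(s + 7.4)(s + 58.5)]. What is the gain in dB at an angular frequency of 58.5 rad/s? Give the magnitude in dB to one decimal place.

1.2 dB

|j58.5| = 58.5
|j58.5 + 7.4| = √(58.5² + 7.4²) = 58.97
|j58.5 + 58.5| = √(58.5² + 58.5²) = 82.73
|H(j58.5)| = 95.8 × 58.5 / (58.97 × 82.73) = 1.1488
20 log₁₀(1.1488) = 1.20 dB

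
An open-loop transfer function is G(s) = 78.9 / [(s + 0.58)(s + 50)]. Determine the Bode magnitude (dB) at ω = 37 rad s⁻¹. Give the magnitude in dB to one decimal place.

-29.3 dB

|j37 + 0.58| = √(37² + 0.58²) = 37
|j37 + 50| = √(37² + 50²) = 62.2
|G(j37)| = 78.9 / (37 × 62.2) = 0.034279
20 log₁₀(0.034279) = -29.30 dB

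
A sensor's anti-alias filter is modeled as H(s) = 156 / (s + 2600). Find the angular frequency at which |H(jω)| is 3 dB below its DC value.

2600 rad s⁻¹

For a single-pole low-pass, the −3 dB point is at the pole: ω = 2600 rad s⁻¹.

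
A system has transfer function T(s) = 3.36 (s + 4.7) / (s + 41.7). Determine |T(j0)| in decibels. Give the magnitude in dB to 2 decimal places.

-8.43 dB

T(0) = 3.36 × 4.7 / 41.7 = 0.37871
20 log₁₀(0.37871) = -8.434 dB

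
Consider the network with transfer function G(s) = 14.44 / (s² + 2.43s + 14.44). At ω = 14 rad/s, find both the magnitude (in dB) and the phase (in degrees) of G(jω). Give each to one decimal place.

|(j14)² + 2.43(j14) + 14.44| = |-181.56 + j34.02| = 184.7
|G(j14)| = 14.44 / 184.7 = 0.078172
20 log₁₀(0.078172) = -22.14 dB
∠[(j14)² + 2.43(j14) + 14.44] = ∠[-181.56 + j34.02] = 169.39°
∠G(j14) = −169.39° = -169.39°

|G| = -22.1 dB, ∠G = -169.4°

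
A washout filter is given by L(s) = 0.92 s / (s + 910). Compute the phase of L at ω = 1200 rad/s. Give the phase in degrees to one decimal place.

∠(j1200) = 90.00°
∠(j1200 + 910) = arctan(1200/910) = 52.83°
∠L(j1200) = 90.00° − 52.83° = 37.17°

37.2°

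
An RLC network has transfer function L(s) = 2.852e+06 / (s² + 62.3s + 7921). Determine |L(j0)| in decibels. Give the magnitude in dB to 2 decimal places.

L(0) = 2.852e+06 / 7921 = 360.06
20 log₁₀(360.06) = 51.127 dB

51.13 dB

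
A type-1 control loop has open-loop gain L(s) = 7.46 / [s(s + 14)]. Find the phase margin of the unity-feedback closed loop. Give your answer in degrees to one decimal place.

87.8°

Gain crossover: |L(jω)| = 1 at ω ≈ 0.532 rad/s.
∠L(j0.532) = −90° − arctan(0.532/14) ≈ -92.18°
PM = 180° + (-92.18°) = 87.82°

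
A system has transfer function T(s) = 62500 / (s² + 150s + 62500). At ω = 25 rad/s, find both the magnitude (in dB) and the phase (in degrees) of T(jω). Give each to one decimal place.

|T| = 0.1 dB, ∠T = -3.5 deg

|(j25)² + 150(j25) + 62500| = |61875 + j3750| = 6.199e+04
|T(j25)| = 62500 / 6.199e+04 = 1.0083
20 log₁₀(1.0083) = 0.07 dB
∠[(j25)² + 150(j25) + 62500] = ∠[61875 + j3750] = 3.47°
∠T(j25) = −3.47° = -3.47°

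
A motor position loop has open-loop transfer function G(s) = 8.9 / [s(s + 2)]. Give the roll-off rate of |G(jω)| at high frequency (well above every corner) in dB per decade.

With 0 zeros and 2 poles, the high-frequency asymptotic slope is 20 × (0 − 2) = -40 dB/decade.

-40 dB/decade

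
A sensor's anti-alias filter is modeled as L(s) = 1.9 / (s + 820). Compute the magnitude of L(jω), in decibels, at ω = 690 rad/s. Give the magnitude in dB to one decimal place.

-55.0 dB

|j690 + 820| = √(690² + 820²) = 1072
|L(j690)| = 1.9 / 1072 = 0.0017729
20 log₁₀(0.0017729) = -55.03 dB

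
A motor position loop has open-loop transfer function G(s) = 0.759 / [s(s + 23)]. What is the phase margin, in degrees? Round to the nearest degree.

90°

Gain crossover: |G(jω)| = 1 at ω ≈ 0.033 rad/s.
∠G(j0.033) = −90° − arctan(0.033/23) ≈ -90.08°
PM = 180° + (-90.08°) = 89.92°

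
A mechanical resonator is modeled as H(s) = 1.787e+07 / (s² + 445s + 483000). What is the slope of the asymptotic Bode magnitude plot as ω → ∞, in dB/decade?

-40 dB/decade

With 0 zeros and 2 poles, the high-frequency asymptotic slope is 20 × (0 − 2) = -40 dB/decade.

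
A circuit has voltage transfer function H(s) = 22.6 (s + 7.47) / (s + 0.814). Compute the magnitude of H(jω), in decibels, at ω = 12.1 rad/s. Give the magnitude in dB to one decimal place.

|j12.1 + 7.47| = √(12.1² + 7.47²) = 14.22
|j12.1 + 0.814| = √(12.1² + 0.814²) = 12.13
|H(j12.1)| = 22.6 × 14.22 / 12.13 = 26.5
20 log₁₀(26.5) = 28.46 dB

28.5 dB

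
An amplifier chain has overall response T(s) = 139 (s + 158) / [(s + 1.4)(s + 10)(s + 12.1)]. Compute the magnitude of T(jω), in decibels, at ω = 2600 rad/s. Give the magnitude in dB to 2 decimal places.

-93.72 dB

|j2600 + 158| = √(2600² + 158²) = 2605
|j2600 + 1.4| = √(2600² + 1.4²) = 2600
|j2600 + 10| = √(2600² + 10²) = 2600
|j2600 + 12.1| = √(2600² + 12.1²) = 2600
|T(j2600)| = 139 × 2605 / (2600 × 2600 × 2600) = 2.06e-05
20 log₁₀(2.06e-05) = -93.723 dB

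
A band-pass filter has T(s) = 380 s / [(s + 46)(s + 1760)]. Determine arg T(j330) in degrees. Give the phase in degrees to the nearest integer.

-3°

∠(j330) = 90.00°
∠(j330 + 46) = arctan(330/46) = 82.06°
∠(j330 + 1760) = arctan(330/1760) = 10.62°
∠T(j330) = 90.00° − (82.06° + 10.62°) = -2.68°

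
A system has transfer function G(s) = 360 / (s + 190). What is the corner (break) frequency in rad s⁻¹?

The single real pole at s = −190 gives a corner at ω = 190 rad s⁻¹.

190 rad s⁻¹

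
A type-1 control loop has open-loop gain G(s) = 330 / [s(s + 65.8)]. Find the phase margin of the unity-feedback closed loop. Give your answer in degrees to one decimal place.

85.7°

Gain crossover: |G(jω)| = 1 at ω ≈ 5 rad/sec.
∠G(j5) = −90° − arctan(5/65.8) ≈ -94.35°
PM = 180° + (-94.35°) = 85.65°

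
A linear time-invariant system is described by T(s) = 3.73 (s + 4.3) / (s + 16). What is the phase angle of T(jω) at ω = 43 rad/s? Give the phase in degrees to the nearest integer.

15 deg

∠(j43 + 4.3) = arctan(43/4.3) = 84.29°
∠(j43 + 16) = arctan(43/16) = 69.59°
∠T(j43) = 84.29° − 69.59° = 14.70°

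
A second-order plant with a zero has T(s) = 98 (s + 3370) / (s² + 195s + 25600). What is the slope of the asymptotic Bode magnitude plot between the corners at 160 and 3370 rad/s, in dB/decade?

In this band the factors already past their corner are: complex pole pair at ωₙ ≈ 160; net slope = -40 dB/decade.

-40 dB/decade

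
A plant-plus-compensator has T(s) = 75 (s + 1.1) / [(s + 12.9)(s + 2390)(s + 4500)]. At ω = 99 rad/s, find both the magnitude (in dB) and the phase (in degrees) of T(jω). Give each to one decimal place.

|T| = -103.2 dB, ∠T = 3.2°

|j99 + 1.1| = √(99² + 1.1²) = 99.01
|j99 + 12.9| = √(99² + 12.9²) = 99.84
|j99 + 2390| = √(99² + 2390²) = 2392
|j99 + 4500| = √(99² + 4500²) = 4501
|T(j99)| = 75 × 99.01 / (99.84 × 2392 × 4501) = 6.9079e-06
20 log₁₀(6.9079e-06) = -103.21 dB
∠(j99 + 1.1) = arctan(99/1.1) = 89.36°
∠(j99 + 12.9) = arctan(99/12.9) = 82.58°
∠(j99 + 2390) = arctan(99/2390) = 2.37°
∠(j99 + 4500) = arctan(99/4500) = 1.26°
∠T(j99) = 89.36° − (82.58° + 2.37° + 1.26°) = 3.16°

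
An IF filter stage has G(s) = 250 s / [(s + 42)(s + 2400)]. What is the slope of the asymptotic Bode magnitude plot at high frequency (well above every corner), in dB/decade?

With 1 zero and 2 poles, the high-frequency asymptotic slope is 20 × (1 − 2) = -20 dB/decade.

-20 dB/decade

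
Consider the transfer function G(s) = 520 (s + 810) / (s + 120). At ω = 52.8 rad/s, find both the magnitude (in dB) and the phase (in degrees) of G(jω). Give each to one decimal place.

|G| = 70.2 dB, ∠G = -20.0°

|j52.8 + 810| = √(52.8² + 810²) = 811.7
|j52.8 + 120| = √(52.8² + 120²) = 131.1
|G(j52.8)| = 520 × 811.7 / 131.1 = 3219.6
20 log₁₀(3219.6) = 70.16 dB
∠(j52.8 + 810) = arctan(52.8/810) = 3.73°
∠(j52.8 + 120) = arctan(52.8/120) = 23.75°
∠G(j52.8) = 3.73° − 23.75° = -20.02°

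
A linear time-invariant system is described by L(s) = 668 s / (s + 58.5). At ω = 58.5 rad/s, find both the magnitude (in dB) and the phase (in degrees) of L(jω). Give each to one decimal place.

|j58.5| = 58.5
|j58.5 + 58.5| = √(58.5² + 58.5²) = 82.73
|L(j58.5)| = 668 × 58.5 / 82.73 = 472.35
20 log₁₀(472.35) = 53.49 dB
∠(j58.5) = 90.00°
∠(j58.5 + 58.5) = arctan(58.5/58.5) = 45.00°
∠L(j58.5) = 90.00° − 45.00° = 45.00°

|L| = 53.5 dB, ∠L = 45.0°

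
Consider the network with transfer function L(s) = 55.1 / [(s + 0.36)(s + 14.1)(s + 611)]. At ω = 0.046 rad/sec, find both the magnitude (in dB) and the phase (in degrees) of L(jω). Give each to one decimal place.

|L| = -35.1 dB, ∠L = -7.5°

|j0.046 + 0.36| = √(0.046² + 0.36²) = 0.3629
|j0.046 + 14.1| = √(0.046² + 14.1²) = 14.1
|j0.046 + 611| = √(0.046² + 611²) = 611
|L(j0.046)| = 55.1 / (0.3629 × 14.1 × 611) = 0.017623
20 log₁₀(0.017623) = -35.08 dB
∠(j0.046 + 0.36) = arctan(0.046/0.36) = 7.28°
∠(j0.046 + 14.1) = arctan(0.046/14.1) = 0.19°
∠(j0.046 + 611) = arctan(0.046/611) = 0.00°
∠L(j0.046) = − (7.28° + 0.19° + 0.00°) = -7.47°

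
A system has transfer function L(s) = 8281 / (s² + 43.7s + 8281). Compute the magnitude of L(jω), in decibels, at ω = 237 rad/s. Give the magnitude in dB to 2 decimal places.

-15.44 dB

|(j237)² + 43.7(j237) + 8281| = |-47888 + j10357| = 4.9e+04
|L(j237)| = 8281 / 4.9e+04 = 0.16902
20 log₁₀(0.16902) = -15.441 dB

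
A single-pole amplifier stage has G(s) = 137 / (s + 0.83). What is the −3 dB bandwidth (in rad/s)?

For a single-pole low-pass, the −3 dB point is at the pole: ω = 0.83 rad/s.

0.83 rad/s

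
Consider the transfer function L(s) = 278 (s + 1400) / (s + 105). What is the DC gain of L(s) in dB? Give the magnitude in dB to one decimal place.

L(0) = 278 × 1400 / 105 = 3706.7
20 log₁₀(3706.7) = 71.38 dB

71.4 dB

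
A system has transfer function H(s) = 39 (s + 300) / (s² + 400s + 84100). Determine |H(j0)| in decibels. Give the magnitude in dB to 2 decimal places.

-17.13 dB

H(0) = 39 × 300 / 84100 = 0.13912
20 log₁₀(0.13912) = -17.132 dB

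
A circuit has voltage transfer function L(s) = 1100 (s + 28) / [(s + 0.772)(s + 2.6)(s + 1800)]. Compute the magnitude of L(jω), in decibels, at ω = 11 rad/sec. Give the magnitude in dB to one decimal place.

|j11 + 28| = √(11² + 28²) = 30.08
|j11 + 0.772| = √(11² + 0.772²) = 11.03
|j11 + 2.6| = √(11² + 2.6²) = 11.3
|j11 + 1800| = √(11² + 1800²) = 1800
|L(j11)| = 1100 × 30.08 / (11.03 × 11.3 × 1800) = 0.1475
20 log₁₀(0.1475) = -16.62 dB

-16.6 dB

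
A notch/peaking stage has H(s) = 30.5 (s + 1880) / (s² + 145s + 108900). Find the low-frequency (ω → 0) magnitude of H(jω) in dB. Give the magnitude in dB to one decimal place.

H(0) = 30.5 × 1880 / 108900 = 0.52654
20 log₁₀(0.52654) = -5.57 dB

-5.6 dB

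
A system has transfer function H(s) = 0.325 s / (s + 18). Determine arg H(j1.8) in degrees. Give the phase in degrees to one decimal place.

84.3°

∠(j1.8) = 90.00°
∠(j1.8 + 18) = arctan(1.8/18) = 5.71°
∠H(j1.8) = 90.00° − 5.71° = 84.29°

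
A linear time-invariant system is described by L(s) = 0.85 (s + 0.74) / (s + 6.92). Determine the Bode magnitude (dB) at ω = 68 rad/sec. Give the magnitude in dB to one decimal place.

-1.5 dB

|j68 + 0.74| = √(68² + 0.74²) = 68
|j68 + 6.92| = √(68² + 6.92²) = 68.35
|L(j68)| = 0.85 × 68 / 68.35 = 0.84568
20 log₁₀(0.84568) = -1.46 dB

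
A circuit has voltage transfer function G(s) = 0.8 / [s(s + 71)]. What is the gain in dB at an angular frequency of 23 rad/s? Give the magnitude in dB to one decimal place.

-66.6 dB

|j23 + 71| = √(23² + 71²) = 74.63
|j23| = 23
|G(j23)| = 0.8 / (74.63 × 23) = 0.00046605
20 log₁₀(0.00046605) = -66.63 dB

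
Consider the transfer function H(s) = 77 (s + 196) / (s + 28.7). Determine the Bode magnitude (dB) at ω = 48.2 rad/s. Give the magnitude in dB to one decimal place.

48.9 dB

|j48.2 + 196| = √(48.2² + 196²) = 201.8
|j48.2 + 28.7| = √(48.2² + 28.7²) = 56.1
|H(j48.2)| = 77 × 201.8 / 56.1 = 277.05
20 log₁₀(277.05) = 48.85 dB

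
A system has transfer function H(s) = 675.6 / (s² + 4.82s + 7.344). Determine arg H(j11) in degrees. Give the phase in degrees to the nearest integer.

-155°

∠[(j11)² + 4.82(j11) + 7.344] = ∠[-113.66 + j53.02] = 154.99°
∠H(j11) = −154.99° = -154.99°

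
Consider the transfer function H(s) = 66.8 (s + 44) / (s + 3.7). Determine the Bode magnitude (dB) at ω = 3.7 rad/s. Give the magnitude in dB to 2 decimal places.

|j3.7 + 44| = √(3.7² + 44²) = 44.16
|j3.7 + 3.7| = √(3.7² + 3.7²) = 5.233
|H(j3.7)| = 66.8 × 44.16 / 5.233 = 563.69
20 log₁₀(563.69) = 55.021 dB

55.02 dB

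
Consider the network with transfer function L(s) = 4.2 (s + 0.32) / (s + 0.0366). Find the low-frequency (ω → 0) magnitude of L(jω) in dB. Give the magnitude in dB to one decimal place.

L(0) = 4.2 × 0.32 / 0.0366 = 36.721
20 log₁₀(36.721) = 31.30 dB

31.3 dB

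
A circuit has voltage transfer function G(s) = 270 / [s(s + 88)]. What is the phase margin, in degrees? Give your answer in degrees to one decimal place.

Gain crossover: |G(jω)| = 1 at ω ≈ 3.07 rad/s.
∠G(j3.07) = −90° − arctan(3.07/88) ≈ -92.00°
PM = 180° + (-92.00°) = 88.00°

88.0°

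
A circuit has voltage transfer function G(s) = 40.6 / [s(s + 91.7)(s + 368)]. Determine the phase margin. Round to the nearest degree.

90°

Gain crossover: |G(jω)| = 1 at ω ≈ 0.0012 rad/s.
∠G(j0.0012) = −90° − arctan(0.0012/91.7) − arctan(0.0012/368) ≈ -90.00°
PM = 180° + (-90.00°) = 90.00°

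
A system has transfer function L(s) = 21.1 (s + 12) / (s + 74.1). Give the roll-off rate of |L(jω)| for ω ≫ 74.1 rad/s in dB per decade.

With 1 zero and 1 pole, the high-frequency asymptotic slope is 20 × (1 − 1) = 0 dB/decade.

0 dB/decade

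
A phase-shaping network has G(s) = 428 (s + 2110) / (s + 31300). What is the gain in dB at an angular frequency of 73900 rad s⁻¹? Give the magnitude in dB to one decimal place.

|j73900 + 2110| = √(73900² + 2110²) = 7.393e+04
|j73900 + 31300| = √(73900² + 31300²) = 8.026e+04
|G(j73900)| = 428 × 7.393e+04 / 8.026e+04 = 394.27
20 log₁₀(394.27) = 51.92 dB

51.9 dB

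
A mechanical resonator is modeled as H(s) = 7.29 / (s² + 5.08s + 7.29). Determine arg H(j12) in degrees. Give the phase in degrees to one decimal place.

∠[(j12)² + 5.08(j12) + 7.29] = ∠[-136.71 + j60.96] = 155.97°
∠H(j12) = −155.97° = -155.97°

-156.0°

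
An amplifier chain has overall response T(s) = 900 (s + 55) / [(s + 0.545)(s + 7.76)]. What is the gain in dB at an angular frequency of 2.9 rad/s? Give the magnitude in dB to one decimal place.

66.1 dB

|j2.9 + 55| = √(2.9² + 55²) = 55.08
|j2.9 + 0.545| = √(2.9² + 0.545²) = 2.951
|j2.9 + 7.76| = √(2.9² + 7.76²) = 8.284
|T(j2.9)| = 900 × 55.08 / (2.951 × 8.284) = 2027.8
20 log₁₀(2027.8) = 66.14 dB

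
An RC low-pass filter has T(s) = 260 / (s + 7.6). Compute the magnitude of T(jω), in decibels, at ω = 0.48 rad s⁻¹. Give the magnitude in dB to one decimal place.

30.7 dB

|j0.48 + 7.6| = √(0.48² + 7.6²) = 7.615
|T(j0.48)| = 260 / 7.615 = 34.142
20 log₁₀(34.142) = 30.67 dB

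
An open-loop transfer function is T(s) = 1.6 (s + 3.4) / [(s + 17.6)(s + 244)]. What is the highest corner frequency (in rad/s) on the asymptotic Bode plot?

Break frequencies occur at each pole and zero magnitude: 3.4 rad/s, 17.6 rad/s, 244 rad/s.
The highest is 244 rad/s.

244 rad/s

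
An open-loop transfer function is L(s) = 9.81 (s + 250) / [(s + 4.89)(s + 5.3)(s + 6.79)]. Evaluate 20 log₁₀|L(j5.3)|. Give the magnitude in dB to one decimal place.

14.4 dB

|j5.3 + 250| = √(5.3² + 250²) = 250.1
|j5.3 + 4.89| = √(5.3² + 4.89²) = 7.211
|j5.3 + 5.3| = √(5.3² + 5.3²) = 7.495
|j5.3 + 6.79| = √(5.3² + 6.79²) = 8.614
|L(j5.3)| = 9.81 × 250.1 / (7.211 × 7.495 × 8.614) = 5.2689
20 log₁₀(5.2689) = 14.43 dB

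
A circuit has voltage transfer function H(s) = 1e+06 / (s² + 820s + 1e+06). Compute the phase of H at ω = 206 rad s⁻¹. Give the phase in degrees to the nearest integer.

∠[(j206)² + 820(j206) + 1e+06] = ∠[9.5756e+05 + j1.6892e+05] = 10.00°
∠H(j206) = −10.00° = -10.00°

-10°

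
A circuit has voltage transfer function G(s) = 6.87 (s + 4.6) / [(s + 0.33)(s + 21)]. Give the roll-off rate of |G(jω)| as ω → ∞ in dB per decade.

-20 dB/decade

With 1 zero and 2 poles, the high-frequency asymptotic slope is 20 × (1 − 2) = -20 dB/decade.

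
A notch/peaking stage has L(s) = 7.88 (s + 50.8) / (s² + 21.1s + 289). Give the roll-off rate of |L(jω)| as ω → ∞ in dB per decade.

-20 dB/decade

With 1 zero and 2 poles, the high-frequency asymptotic slope is 20 × (1 − 2) = -20 dB/decade.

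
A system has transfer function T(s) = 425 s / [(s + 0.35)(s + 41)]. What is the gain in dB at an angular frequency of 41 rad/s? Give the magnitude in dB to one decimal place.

17.3 dB

|j41| = 41
|j41 + 0.35| = √(41² + 0.35²) = 41
|j41 + 41| = √(41² + 41²) = 57.98
|T(j41)| = 425 × 41 / (41 × 57.98) = 7.3295
20 log₁₀(7.3295) = 17.30 dB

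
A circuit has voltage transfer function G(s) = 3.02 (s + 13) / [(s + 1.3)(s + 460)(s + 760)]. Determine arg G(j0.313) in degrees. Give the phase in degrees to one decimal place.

-12.2 deg

∠(j0.313 + 13) = arctan(0.313/13) = 1.38°
∠(j0.313 + 1.3) = arctan(0.313/1.3) = 13.54°
∠(j0.313 + 460) = arctan(0.313/460) = 0.04°
∠(j0.313 + 760) = arctan(0.313/760) = 0.02°
∠G(j0.313) = 1.38° − (13.54° + 0.04° + 0.02°) = -12.22°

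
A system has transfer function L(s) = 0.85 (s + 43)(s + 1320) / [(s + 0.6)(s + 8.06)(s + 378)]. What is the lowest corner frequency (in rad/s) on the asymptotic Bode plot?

Break frequencies occur at each pole and zero magnitude: 0.6 rad/s, 8.06 rad/s, 43 rad/s, 378 rad/s, 1320 rad/s.
The lowest is 0.6 rad/s.

0.6 rad/s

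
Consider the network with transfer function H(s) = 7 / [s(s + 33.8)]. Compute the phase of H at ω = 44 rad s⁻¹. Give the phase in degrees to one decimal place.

-142.5°

∠(j44 + 33.8) = arctan(44/33.8) = 52.47°
∠(j44) = 90.00°
∠H(j44) = − (52.47° + 90.00°) = -142.47°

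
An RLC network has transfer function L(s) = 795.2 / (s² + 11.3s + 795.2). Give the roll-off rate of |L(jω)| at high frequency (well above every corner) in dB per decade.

-40 dB/decade

With 0 zeros and 2 poles, the high-frequency asymptotic slope is 20 × (0 − 2) = -40 dB/decade.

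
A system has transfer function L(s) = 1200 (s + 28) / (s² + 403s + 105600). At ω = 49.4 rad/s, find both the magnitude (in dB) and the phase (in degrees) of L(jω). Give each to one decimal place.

|L| = -3.8 dB, ∠L = 49.5°

|j49.4 + 28| = √(49.4² + 28²) = 56.78
|(j49.4)² + 403(j49.4) + 105600| = |1.0316e+05 + j19908| = 1.051e+05
|L(j49.4)| = 1200 × 56.78 / 1.051e+05 = 0.64856
20 log₁₀(0.64856) = -3.76 dB
∠(j49.4 + 28) = arctan(49.4/28) = 60.46°
∠[(j49.4)² + 403(j49.4) + 105600] = ∠[1.0316e+05 + j19908] = 10.92°
∠L(j49.4) = 60.46° − 10.92° = 49.53°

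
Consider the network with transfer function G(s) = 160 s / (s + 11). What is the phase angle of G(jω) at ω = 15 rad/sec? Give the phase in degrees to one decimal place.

∠(j15) = 90.00°
∠(j15 + 11) = arctan(15/11) = 53.75°
∠G(j15) = 90.00° − 53.75° = 36.25°

36.3°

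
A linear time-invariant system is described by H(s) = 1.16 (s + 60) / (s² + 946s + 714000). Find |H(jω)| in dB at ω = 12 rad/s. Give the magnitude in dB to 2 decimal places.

|j12 + 60| = √(12² + 60²) = 61.19
|(j12)² + 946(j12) + 714000| = |7.1386e+05 + j11352| = 7.139e+05
|H(j12)| = 1.16 × 61.19 / 7.139e+05 = 9.9417e-05
20 log₁₀(9.9417e-05) = -80.051 dB

-80.05 dB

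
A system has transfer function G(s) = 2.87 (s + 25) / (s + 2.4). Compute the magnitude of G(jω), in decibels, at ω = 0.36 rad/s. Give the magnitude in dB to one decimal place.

29.4 dB

|j0.36 + 25| = √(0.36² + 25²) = 25
|j0.36 + 2.4| = √(0.36² + 2.4²) = 2.427
|G(j0.36)| = 2.87 × 25 / 2.427 = 29.568
20 log₁₀(29.568) = 29.42 dB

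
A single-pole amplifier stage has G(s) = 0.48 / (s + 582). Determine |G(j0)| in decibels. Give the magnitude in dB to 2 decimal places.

G(0) = 0.48 / 582 = 0.00082474
20 log₁₀(0.00082474) = -61.674 dB

-61.67 dB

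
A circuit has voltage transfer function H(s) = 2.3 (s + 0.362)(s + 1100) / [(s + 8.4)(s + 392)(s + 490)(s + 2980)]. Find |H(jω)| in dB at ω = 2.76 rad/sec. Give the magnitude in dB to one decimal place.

|j2.76 + 0.362| = √(2.76² + 0.362²) = 2.784
|j2.76 + 1100| = √(2.76² + 1100²) = 1100
|j2.76 + 8.4| = √(2.76² + 8.4²) = 8.842
|j2.76 + 392| = √(2.76² + 392²) = 392
|j2.76 + 490| = √(2.76² + 490²) = 490
|j2.76 + 2980| = √(2.76² + 2980²) = 2980
|H(j2.76)| = 2.3 × 2.784 × 1100 / (8.842 × 392 × 490 × 2980) = 1.3915e-06
20 log₁₀(1.3915e-06) = -117.13 dB

-117.1 dB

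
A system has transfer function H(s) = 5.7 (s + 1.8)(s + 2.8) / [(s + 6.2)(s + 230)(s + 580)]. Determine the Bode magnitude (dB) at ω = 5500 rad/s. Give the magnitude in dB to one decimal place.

-59.7 dB

|j5500 + 1.8| = √(5500² + 1.8²) = 5500
|j5500 + 2.8| = √(5500² + 2.8²) = 5500
|j5500 + 6.2| = √(5500² + 6.2²) = 5500
|j5500 + 230| = √(5500² + 230²) = 5505
|j5500 + 580| = √(5500² + 580²) = 5530
|H(j5500)| = 5.7 × 5500 × 5500 / (5500 × 5505 × 5530) = 0.0010297
20 log₁₀(0.0010297) = -59.75 dB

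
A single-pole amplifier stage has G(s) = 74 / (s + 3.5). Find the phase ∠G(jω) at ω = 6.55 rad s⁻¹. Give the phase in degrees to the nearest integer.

-62°

∠(j6.55 + 3.5) = arctan(6.55/3.5) = 61.88°
∠G(j6.55) = −61.88° = -61.88°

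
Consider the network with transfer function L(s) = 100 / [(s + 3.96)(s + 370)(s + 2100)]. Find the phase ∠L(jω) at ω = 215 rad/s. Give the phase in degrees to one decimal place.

-125.0°

∠(j215 + 3.96) = arctan(215/3.96) = 88.94°
∠(j215 + 370) = arctan(215/370) = 30.16°
∠(j215 + 2100) = arctan(215/2100) = 5.85°
∠L(j215) = − (88.94° + 30.16° + 5.85°) = -124.95°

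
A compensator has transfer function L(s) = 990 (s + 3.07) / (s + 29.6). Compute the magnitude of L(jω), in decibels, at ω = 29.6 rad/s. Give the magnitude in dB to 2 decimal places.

|j29.6 + 3.07| = √(29.6² + 3.07²) = 29.76
|j29.6 + 29.6| = √(29.6² + 29.6²) = 41.86
|L(j29.6)| = 990 × 29.76 / 41.86 = 703.79
20 log₁₀(703.79) = 56.949 dB

56.95 dB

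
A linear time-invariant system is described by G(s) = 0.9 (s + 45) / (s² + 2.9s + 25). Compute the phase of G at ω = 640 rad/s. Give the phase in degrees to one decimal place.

∠(j640 + 45) = arctan(640/45) = 85.98°
∠[(j640)² + 2.9(j640) + 25] = ∠[-4.0958e+05 + j1856] = 179.74°
∠G(j640) = 85.98° − 179.74° = -93.76°

-93.8°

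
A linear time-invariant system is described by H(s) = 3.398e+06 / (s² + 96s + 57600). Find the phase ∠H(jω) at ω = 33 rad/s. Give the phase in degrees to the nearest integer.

∠[(j33)² + 96(j33) + 57600] = ∠[56511 + j3168] = 3.21°
∠H(j33) = −3.21° = -3.21°

-3°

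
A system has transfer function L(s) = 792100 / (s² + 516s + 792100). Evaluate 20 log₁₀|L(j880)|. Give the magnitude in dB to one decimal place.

|(j880)² + 516(j880) + 792100| = |17700 + j4.5408e+05| = 4.544e+05
|L(j880)| = 792100 / 4.544e+05 = 1.7431
20 log₁₀(1.7431) = 4.83 dB

4.8 dB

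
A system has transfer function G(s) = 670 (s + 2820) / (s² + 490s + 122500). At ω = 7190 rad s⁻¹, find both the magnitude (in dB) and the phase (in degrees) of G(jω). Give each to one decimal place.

|G| = -20.0 dB, ∠G = -107.5°

|j7190 + 2820| = √(7190² + 2820²) = 7723
|(j7190)² + 490(j7190) + 122500| = |-5.1574e+07 + j3.5231e+06| = 5.169e+07
|G(j7190)| = 670 × 7723 / 5.169e+07 = 0.1001
20 log₁₀(0.1001) = -19.99 dB
∠(j7190 + 2820) = arctan(7190/2820) = 68.58°
∠[(j7190)² + 490(j7190) + 122500] = ∠[-5.1574e+07 + j3.5231e+06] = 176.09°
∠G(j7190) = 68.58° − 176.09° = -107.51°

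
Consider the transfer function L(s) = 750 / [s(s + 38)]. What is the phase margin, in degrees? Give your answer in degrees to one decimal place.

Gain crossover: |L(jω)| = 1 at ω ≈ 17.9 rad/sec.
∠L(j17.9) = −90° − arctan(17.9/38) ≈ -115.18°
PM = 180° + (-115.18°) = 64.82°

64.8°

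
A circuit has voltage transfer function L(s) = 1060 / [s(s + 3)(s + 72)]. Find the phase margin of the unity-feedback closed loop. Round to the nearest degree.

Gain crossover: |L(jω)| = 1 at ω ≈ 3.3 rad s⁻¹.
∠L(j3.3) = −90° − arctan(3.3/3) − arctan(3.3/72) ≈ -140.34°
PM = 180° + (-140.34°) = 39.66°

40°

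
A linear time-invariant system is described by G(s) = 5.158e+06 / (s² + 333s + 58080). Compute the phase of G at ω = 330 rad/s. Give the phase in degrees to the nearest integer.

-115 deg

∠[(j330)² + 333(j330) + 58080] = ∠[-50820 + j1.0989e+05] = 114.82°
∠G(j330) = −114.82° = -114.82°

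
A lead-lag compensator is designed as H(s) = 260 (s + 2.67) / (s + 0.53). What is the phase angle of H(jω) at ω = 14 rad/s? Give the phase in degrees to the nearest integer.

∠(j14 + 2.67) = arctan(14/2.67) = 79.20°
∠(j14 + 0.53) = arctan(14/0.53) = 87.83°
∠H(j14) = 79.20° − 87.83° = -8.63°

-9°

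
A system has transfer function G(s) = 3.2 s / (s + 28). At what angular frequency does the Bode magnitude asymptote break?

28 rad/s

The single real pole at s = −28 gives a corner at ω = 28 rad/s.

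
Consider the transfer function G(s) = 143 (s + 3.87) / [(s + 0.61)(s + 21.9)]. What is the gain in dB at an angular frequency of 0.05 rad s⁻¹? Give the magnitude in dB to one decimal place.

32.3 dB

|j0.05 + 3.87| = √(0.05² + 3.87²) = 3.87
|j0.05 + 0.61| = √(0.05² + 0.61²) = 0.612
|j0.05 + 21.9| = √(0.05² + 21.9²) = 21.9
|G(j0.05)| = 143 × 3.87 / (0.612 × 21.9) = 41.291
20 log₁₀(41.291) = 32.32 dB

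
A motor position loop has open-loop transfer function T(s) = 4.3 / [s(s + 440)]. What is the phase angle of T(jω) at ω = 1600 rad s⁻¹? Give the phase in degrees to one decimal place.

-164.6 deg

∠(j1600 + 440) = arctan(1600/440) = 74.62°
∠(j1600) = 90.00°
∠T(j1600) = − (74.62° + 90.00°) = -164.62°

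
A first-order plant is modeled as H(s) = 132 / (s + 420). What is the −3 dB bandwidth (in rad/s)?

420 rad/s

For a single-pole low-pass, the −3 dB point is at the pole: ω = 420 rad/s.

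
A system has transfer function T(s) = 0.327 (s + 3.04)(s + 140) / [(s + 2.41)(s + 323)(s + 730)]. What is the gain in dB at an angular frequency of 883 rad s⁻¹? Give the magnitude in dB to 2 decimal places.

-71.33 dB

|j883 + 3.04| = √(883² + 3.04²) = 883
|j883 + 140| = √(883² + 140²) = 894
|j883 + 2.41| = √(883² + 2.41²) = 883
|j883 + 323| = √(883² + 323²) = 940.2
|j883 + 730| = √(883² + 730²) = 1146
|T(j883)| = 0.327 × 883 × 894 / (883 × 940.2 × 1146) = 0.0002714
20 log₁₀(0.0002714) = -71.328 dB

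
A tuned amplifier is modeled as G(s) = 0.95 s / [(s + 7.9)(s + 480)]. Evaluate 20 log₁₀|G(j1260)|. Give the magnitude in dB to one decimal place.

|j1260| = 1260
|j1260 + 7.9| = √(1260² + 7.9²) = 1260
|j1260 + 480| = √(1260² + 480²) = 1348
|G(j1260)| = 0.95 × 1260 / (1260 × 1348) = 0.00070456
20 log₁₀(0.00070456) = -63.04 dB

-63.0 dB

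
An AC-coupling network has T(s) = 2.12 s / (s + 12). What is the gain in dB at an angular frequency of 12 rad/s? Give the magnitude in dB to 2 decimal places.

3.52 dB

|j12| = 12
|j12 + 12| = √(12² + 12²) = 16.97
|T(j12)| = 2.12 × 12 / 16.97 = 1.4991
20 log₁₀(1.4991) = 3.516 dB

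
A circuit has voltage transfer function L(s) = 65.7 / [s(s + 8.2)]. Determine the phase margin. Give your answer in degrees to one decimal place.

52.3°

Gain crossover: |L(jω)| = 1 at ω ≈ 6.34 rad/s.
∠L(j6.34) = −90° − arctan(6.34/8.2) ≈ -127.71°
PM = 180° + (-127.71°) = 52.29°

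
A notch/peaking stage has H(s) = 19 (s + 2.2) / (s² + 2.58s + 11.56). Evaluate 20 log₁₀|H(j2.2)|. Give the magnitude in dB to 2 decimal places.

16.55 dB

|j2.2 + 2.2| = √(2.2² + 2.2²) = 3.111
|(j2.2)² + 2.58(j2.2) + 11.56| = |6.72 + j5.676| = 8.796
|H(j2.2)| = 19 × 3.111 / 8.796 = 6.7203
20 log₁₀(6.7203) = 16.548 dB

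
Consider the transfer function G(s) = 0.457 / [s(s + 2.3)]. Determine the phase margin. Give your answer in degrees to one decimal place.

Gain crossover: |G(jω)| = 1 at ω ≈ 0.198 rad s⁻¹.
∠G(j0.198) = −90° − arctan(0.198/2.3) ≈ -94.92°
PM = 180° + (-94.92°) = 85.08°

85.1°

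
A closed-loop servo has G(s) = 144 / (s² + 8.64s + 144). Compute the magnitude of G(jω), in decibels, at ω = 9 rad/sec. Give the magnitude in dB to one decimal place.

|(j9)² + 8.64(j9) + 144| = |63 + j77.76| = 100.1
|G(j9)| = 144 / 100.1 = 1.4389
20 log₁₀(1.4389) = 3.16 dB

3.2 dB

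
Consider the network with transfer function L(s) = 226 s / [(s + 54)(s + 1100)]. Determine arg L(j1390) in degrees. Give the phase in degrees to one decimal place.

∠(j1390) = 90.00°
∠(j1390 + 54) = arctan(1390/54) = 87.78°
∠(j1390 + 1100) = arctan(1390/1100) = 51.64°
∠L(j1390) = 90.00° − (87.78° + 51.64°) = -49.42°

-49.4 deg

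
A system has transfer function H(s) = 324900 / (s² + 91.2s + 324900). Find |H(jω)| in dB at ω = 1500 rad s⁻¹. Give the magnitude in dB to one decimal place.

|(j1500)² + 91.2(j1500) + 324900| = |-1.9251e+06 + j1.368e+05| = 1.93e+06
|H(j1500)| = 324900 / 1.93e+06 = 0.16835
20 log₁₀(0.16835) = -15.48 dB

-15.5 dB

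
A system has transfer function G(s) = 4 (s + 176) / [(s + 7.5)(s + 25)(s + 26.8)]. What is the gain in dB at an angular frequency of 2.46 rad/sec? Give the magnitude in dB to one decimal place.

-17.6 dB

|j2.46 + 176| = √(2.46² + 176²) = 176
|j2.46 + 7.5| = √(2.46² + 7.5²) = 7.893
|j2.46 + 25| = √(2.46² + 25²) = 25.12
|j2.46 + 26.8| = √(2.46² + 26.8²) = 26.91
|G(j2.46)| = 4 × 176 / (7.893 × 25.12 × 26.91) = 0.13194
20 log₁₀(0.13194) = -17.59 dB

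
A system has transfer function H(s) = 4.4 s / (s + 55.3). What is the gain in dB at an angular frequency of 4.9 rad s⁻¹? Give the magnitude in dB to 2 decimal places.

-8.22 dB

|j4.9| = 4.9
|j4.9 + 55.3| = √(4.9² + 55.3²) = 55.52
|H(j4.9)| = 4.4 × 4.9 / 55.52 = 0.38835
20 log₁₀(0.38835) = -8.215 dB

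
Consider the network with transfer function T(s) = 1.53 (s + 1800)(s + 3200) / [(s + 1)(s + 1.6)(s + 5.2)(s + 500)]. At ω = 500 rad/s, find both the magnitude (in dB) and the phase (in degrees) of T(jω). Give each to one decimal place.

|T| = -79.6 dB, ∠T = -289.7°

|j500 + 1800| = √(500² + 1800²) = 1868
|j500 + 3200| = √(500² + 3200²) = 3239
|j500 + 1| = √(500² + 1²) = 500
|j500 + 1.6| = √(500² + 1.6²) = 500
|j500 + 5.2| = √(500² + 5.2²) = 500
|j500 + 500| = √(500² + 500²) = 707.1
|T(j500)| = 1.53 × 1868 × 3239 / (500 × 500 × 500 × 707.1) = 0.00010473
20 log₁₀(0.00010473) = -79.60 dB
∠(j500 + 1800) = arctan(500/1800) = 15.52°
∠(j500 + 3200) = arctan(500/3200) = 8.88°
∠(j500 + 1) = arctan(500/1) = 89.89°
∠(j500 + 1.6) = arctan(500/1.6) = 89.82°
∠(j500 + 5.2) = arctan(500/5.2) = 89.40°
∠(j500 + 500) = arctan(500/500) = 45.00°
∠T(j500) = 15.52° + 8.88° − (89.89° + 89.82° + 89.40° + 45.00°) = -289.70°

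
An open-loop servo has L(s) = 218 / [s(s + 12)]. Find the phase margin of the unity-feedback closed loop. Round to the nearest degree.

44 deg

Gain crossover: |L(jω)| = 1 at ω ≈ 12.6 rad/s.
∠L(j12.6) = −90° − arctan(12.6/12) ≈ -136.29°
PM = 180° + (-136.29°) = 43.71°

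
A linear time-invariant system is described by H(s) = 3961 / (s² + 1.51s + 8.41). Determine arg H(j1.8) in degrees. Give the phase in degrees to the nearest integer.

∠[(j1.8)² + 1.51(j1.8) + 8.41] = ∠[5.17 + j2.718] = 27.73°
∠H(j1.8) = −27.73° = -27.73°

-28°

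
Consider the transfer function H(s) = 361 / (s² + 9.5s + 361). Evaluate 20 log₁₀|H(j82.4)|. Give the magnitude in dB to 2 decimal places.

-25.08 dB

|(j82.4)² + 9.5(j82.4) + 361| = |-6428.8 + j782.8| = 6476
|H(j82.4)| = 361 / 6476 = 0.055742
20 log₁₀(0.055742) = -25.076 dB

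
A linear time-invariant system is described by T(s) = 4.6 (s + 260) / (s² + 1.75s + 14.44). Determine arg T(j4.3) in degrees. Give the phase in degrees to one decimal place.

-117.3°

∠(j4.3 + 260) = arctan(4.3/260) = 0.95°
∠[(j4.3)² + 1.75(j4.3) + 14.44] = ∠[-4.05 + j7.525] = 118.29°
∠T(j4.3) = 0.95° − 118.29° = -117.34°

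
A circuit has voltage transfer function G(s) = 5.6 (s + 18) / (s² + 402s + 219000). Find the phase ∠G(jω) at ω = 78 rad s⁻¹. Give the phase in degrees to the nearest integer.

69°

∠(j78 + 18) = arctan(78/18) = 77.01°
∠[(j78)² + 402(j78) + 219000] = ∠[2.1292e+05 + j31356] = 8.38°
∠G(j78) = 77.01° − 8.38° = 68.63°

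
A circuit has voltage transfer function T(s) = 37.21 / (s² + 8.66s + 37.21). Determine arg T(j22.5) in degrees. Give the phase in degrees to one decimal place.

-157.4 deg

∠[(j22.5)² + 8.66(j22.5) + 37.21] = ∠[-469.04 + j194.85] = 157.44°
∠T(j22.5) = −157.44° = -157.44°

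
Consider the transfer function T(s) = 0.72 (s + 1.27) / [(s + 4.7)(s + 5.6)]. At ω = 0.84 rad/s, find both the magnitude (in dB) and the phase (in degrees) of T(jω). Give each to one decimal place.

|j0.84 + 1.27| = √(0.84² + 1.27²) = 1.523
|j0.84 + 4.7| = √(0.84² + 4.7²) = 4.774
|j0.84 + 5.6| = √(0.84² + 5.6²) = 5.663
|T(j0.84)| = 0.72 × 1.523 / (4.774 × 5.663) = 0.04055
20 log₁₀(0.04055) = -27.84 dB
∠(j0.84 + 1.27) = arctan(0.84/1.27) = 33.48°
∠(j0.84 + 4.7) = arctan(0.84/4.7) = 10.13°
∠(j0.84 + 5.6) = arctan(0.84/5.6) = 8.53°
∠T(j0.84) = 33.48° − (10.13° + 8.53°) = 14.82°

|T| = -27.8 dB, ∠T = 14.8 deg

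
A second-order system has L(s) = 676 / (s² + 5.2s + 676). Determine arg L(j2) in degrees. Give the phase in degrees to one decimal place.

∠[(j2)² + 5.2(j2) + 676] = ∠[672 + j10.4] = 0.89°
∠L(j2) = −0.89° = -0.89°

-0.9°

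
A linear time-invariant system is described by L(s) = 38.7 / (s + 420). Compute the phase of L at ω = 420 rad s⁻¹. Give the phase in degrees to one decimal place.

-45.0°

∠(j420 + 420) = arctan(420/420) = 45.00°
∠L(j420) = −45.00° = -45.00°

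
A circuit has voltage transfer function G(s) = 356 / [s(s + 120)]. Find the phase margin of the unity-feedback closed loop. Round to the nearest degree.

89°

Gain crossover: |G(jω)| = 1 at ω ≈ 2.97 rad/s.
∠G(j2.97) = −90° − arctan(2.97/120) ≈ -91.42°
PM = 180° + (-91.42°) = 88.58°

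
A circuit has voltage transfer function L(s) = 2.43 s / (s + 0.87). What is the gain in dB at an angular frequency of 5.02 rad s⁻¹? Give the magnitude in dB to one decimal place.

7.6 dB

|j5.02| = 5.02
|j5.02 + 0.87| = √(5.02² + 0.87²) = 5.095
|L(j5.02)| = 2.43 × 5.02 / 5.095 = 2.3943
20 log₁₀(2.3943) = 7.58 dB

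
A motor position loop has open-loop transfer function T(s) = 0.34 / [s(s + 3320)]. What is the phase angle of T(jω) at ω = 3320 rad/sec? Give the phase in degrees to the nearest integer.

-135°

∠(j3320 + 3320) = arctan(3320/3320) = 45.00°
∠(j3320) = 90.00°
∠T(j3320) = − (45.00° + 90.00°) = -135.00°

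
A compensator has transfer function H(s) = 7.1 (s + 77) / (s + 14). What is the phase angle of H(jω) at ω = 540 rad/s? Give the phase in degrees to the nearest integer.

∠(j540 + 77) = arctan(540/77) = 81.88°
∠(j540 + 14) = arctan(540/14) = 88.51°
∠H(j540) = 81.88° − 88.51° = -6.63°

-7°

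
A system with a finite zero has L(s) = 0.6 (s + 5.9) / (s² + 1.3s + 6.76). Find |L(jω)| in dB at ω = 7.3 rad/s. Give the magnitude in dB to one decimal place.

|j7.3 + 5.9| = √(7.3² + 5.9²) = 9.386
|(j7.3)² + 1.3(j7.3) + 6.76| = |-46.53 + j9.49| = 47.49
|L(j7.3)| = 0.6 × 9.386 / 47.49 = 0.11859
20 log₁₀(0.11859) = -18.52 dB

-18.5 dB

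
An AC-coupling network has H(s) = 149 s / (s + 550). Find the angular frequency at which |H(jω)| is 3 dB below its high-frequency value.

For a single-pole high-pass, the −3 dB point is at the pole: ω = 550 rad/s.

550 rad/s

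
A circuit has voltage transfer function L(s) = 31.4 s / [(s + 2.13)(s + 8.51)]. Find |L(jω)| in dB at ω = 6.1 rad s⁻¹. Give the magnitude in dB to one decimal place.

9.0 dB

|j6.1| = 6.1
|j6.1 + 2.13| = √(6.1² + 2.13²) = 6.461
|j6.1 + 8.51| = √(6.1² + 8.51²) = 10.47
|L(j6.1)| = 31.4 × 6.1 / (6.461 × 10.47) = 2.8313
20 log₁₀(2.8313) = 9.04 dB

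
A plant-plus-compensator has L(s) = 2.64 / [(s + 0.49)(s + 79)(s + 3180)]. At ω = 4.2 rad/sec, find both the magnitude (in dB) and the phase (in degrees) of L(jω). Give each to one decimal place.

|j4.2 + 0.49| = √(4.2² + 0.49²) = 4.228
|j4.2 + 79| = √(4.2² + 79²) = 79.11
|j4.2 + 3180| = √(4.2² + 3180²) = 3180
|L(j4.2)| = 2.64 / (4.228 × 79.11 × 3180) = 2.4817e-06
20 log₁₀(2.4817e-06) = -112.10 dB
∠(j4.2 + 0.49) = arctan(4.2/0.49) = 83.35°
∠(j4.2 + 79) = arctan(4.2/79) = 3.04°
∠(j4.2 + 3180) = arctan(4.2/3180) = 0.08°
∠L(j4.2) = − (83.35° + 3.04° + 0.08°) = -86.46°

|L| = -112.1 dB, ∠L = -86.5°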